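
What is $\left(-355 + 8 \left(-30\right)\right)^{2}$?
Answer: $354025$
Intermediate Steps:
$\left(-355 + 8 \left(-30\right)\right)^{2} = \left(-355 - 240\right)^{2} = \left(-595\right)^{2} = 354025$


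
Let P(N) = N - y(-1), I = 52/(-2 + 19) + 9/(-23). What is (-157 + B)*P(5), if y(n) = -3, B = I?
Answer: -482752/391 ≈ -1234.7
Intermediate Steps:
I = 1043/391 (I = 52/17 + 9*(-1/23) = 52*(1/17) - 9/23 = 52/17 - 9/23 = 1043/391 ≈ 2.6675)
B = 1043/391 ≈ 2.6675
P(N) = 3 + N (P(N) = N - 1*(-3) = N + 3 = 3 + N)
(-157 + B)*P(5) = (-157 + 1043/391)*(3 + 5) = -60344/391*8 = -482752/391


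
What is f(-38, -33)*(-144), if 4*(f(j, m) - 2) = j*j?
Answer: -52272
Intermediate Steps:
f(j, m) = 2 + j²/4 (f(j, m) = 2 + (j*j)/4 = 2 + j²/4)
f(-38, -33)*(-144) = (2 + (¼)*(-38)²)*(-144) = (2 + (¼)*1444)*(-144) = (2 + 361)*(-144) = 363*(-144) = -52272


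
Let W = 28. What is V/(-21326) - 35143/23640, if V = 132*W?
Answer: -418416529/252073320 ≈ -1.6599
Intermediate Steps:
V = 3696 (V = 132*28 = 3696)
V/(-21326) - 35143/23640 = 3696/(-21326) - 35143/23640 = 3696*(-1/21326) - 35143*1/23640 = -1848/10663 - 35143/23640 = -418416529/252073320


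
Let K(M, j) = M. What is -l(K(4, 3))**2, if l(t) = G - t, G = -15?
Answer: -361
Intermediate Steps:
l(t) = -15 - t
-l(K(4, 3))**2 = -(-15 - 1*4)**2 = -(-15 - 4)**2 = -1*(-19)**2 = -1*361 = -361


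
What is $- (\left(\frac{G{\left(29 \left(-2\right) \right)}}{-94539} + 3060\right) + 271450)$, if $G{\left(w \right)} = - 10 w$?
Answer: $- \frac{25951900310}{94539} \approx -2.7451 \cdot 10^{5}$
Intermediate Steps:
$- (\left(\frac{G{\left(29 \left(-2\right) \right)}}{-94539} + 3060\right) + 271450) = - (\left(\frac{\left(-10\right) 29 \left(-2\right)}{-94539} + 3060\right) + 271450) = - (\left(\left(-10\right) \left(-58\right) \left(- \frac{1}{94539}\right) + 3060\right) + 271450) = - (\left(580 \left(- \frac{1}{94539}\right) + 3060\right) + 271450) = - (\left(- \frac{580}{94539} + 3060\right) + 271450) = - (\frac{289288760}{94539} + 271450) = \left(-1\right) \frac{25951900310}{94539} = - \frac{25951900310}{94539}$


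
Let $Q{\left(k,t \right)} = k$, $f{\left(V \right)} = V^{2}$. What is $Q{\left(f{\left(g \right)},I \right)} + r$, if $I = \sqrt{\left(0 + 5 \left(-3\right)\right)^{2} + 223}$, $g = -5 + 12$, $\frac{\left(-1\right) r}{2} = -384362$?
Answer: $768773$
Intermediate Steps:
$r = 768724$ ($r = \left(-2\right) \left(-384362\right) = 768724$)
$g = 7$
$I = 8 \sqrt{7}$ ($I = \sqrt{\left(0 - 15\right)^{2} + 223} = \sqrt{\left(-15\right)^{2} + 223} = \sqrt{225 + 223} = \sqrt{448} = 8 \sqrt{7} \approx 21.166$)
$Q{\left(f{\left(g \right)},I \right)} + r = 7^{2} + 768724 = 49 + 768724 = 768773$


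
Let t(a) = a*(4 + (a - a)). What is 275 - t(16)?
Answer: 211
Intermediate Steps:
t(a) = 4*a (t(a) = a*(4 + 0) = a*4 = 4*a)
275 - t(16) = 275 - 4*16 = 275 - 1*64 = 275 - 64 = 211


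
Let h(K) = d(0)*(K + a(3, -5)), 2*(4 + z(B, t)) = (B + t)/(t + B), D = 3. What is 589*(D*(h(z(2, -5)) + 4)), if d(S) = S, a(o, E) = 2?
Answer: 7068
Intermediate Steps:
z(B, t) = -7/2 (z(B, t) = -4 + ((B + t)/(t + B))/2 = -4 + ((B + t)/(B + t))/2 = -4 + (½)*1 = -4 + ½ = -7/2)
h(K) = 0 (h(K) = 0*(K + 2) = 0*(2 + K) = 0)
589*(D*(h(z(2, -5)) + 4)) = 589*(3*(0 + 4)) = 589*(3*4) = 589*12 = 7068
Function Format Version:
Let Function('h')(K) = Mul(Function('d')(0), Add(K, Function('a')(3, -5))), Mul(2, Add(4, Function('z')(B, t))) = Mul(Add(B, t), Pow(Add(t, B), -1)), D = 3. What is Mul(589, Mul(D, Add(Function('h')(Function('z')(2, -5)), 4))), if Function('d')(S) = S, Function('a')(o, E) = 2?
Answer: 7068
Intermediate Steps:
Function('z')(B, t) = Rational(-7, 2) (Function('z')(B, t) = Add(-4, Mul(Rational(1, 2), Mul(Add(B, t), Pow(Add(t, B), -1)))) = Add(-4, Mul(Rational(1, 2), Mul(Add(B, t), Pow(Add(B, t), -1)))) = Add(-4, Mul(Rational(1, 2), 1)) = Add(-4, Rational(1, 2)) = Rational(-7, 2))
Function('h')(K) = 0 (Function('h')(K) = Mul(0, Add(K, 2)) = Mul(0, Add(2, K)) = 0)
Mul(589, Mul(D, Add(Function('h')(Function('z')(2, -5)), 4))) = Mul(589, Mul(3, Add(0, 4))) = Mul(589, Mul(3, 4)) = Mul(589, 12) = 7068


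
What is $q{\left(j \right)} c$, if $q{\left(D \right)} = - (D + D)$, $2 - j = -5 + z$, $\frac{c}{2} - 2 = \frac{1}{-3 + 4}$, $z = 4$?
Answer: $-36$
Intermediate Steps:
$c = 6$ ($c = 4 + \frac{2}{-3 + 4} = 4 + \frac{2}{1} = 4 + 2 \cdot 1 = 4 + 2 = 6$)
$j = 3$ ($j = 2 - \left(-5 + 4\right) = 2 - -1 = 2 + 1 = 3$)
$q{\left(D \right)} = - 2 D$
$q{\left(j \right)} c = \left(-2\right) 3 \cdot 6 = \left(-6\right) 6 = -36$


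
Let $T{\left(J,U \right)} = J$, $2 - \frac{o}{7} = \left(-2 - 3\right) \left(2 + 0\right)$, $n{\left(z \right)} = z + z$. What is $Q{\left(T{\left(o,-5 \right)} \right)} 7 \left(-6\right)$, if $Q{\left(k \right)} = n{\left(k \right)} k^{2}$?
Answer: $-49787136$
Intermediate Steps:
$n{\left(z \right)} = 2 z$
$o = 84$ ($o = 14 - 7 \left(-2 - 3\right) \left(2 + 0\right) = 14 - 7 \left(\left(-5\right) 2\right) = 14 - -70 = 14 + 70 = 84$)
$Q{\left(k \right)} = 2 k^{3}$ ($Q{\left(k \right)} = 2 k k^{2} = 2 k^{3}$)
$Q{\left(T{\left(o,-5 \right)} \right)} 7 \left(-6\right) = 2 \cdot 84^{3} \cdot 7 \left(-6\right) = 2 \cdot 592704 \cdot 7 \left(-6\right) = 1185408 \cdot 7 \left(-6\right) = 8297856 \left(-6\right) = -49787136$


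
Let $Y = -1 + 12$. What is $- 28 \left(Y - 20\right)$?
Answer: $252$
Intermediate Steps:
$Y = 11$
$- 28 \left(Y - 20\right) = - 28 \left(11 - 20\right) = \left(-28\right) \left(-9\right) = 252$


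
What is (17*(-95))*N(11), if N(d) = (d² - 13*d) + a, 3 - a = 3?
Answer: 35530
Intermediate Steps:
a = 0 (a = 3 - 1*3 = 3 - 3 = 0)
N(d) = d² - 13*d (N(d) = (d² - 13*d) + 0 = d² - 13*d)
(17*(-95))*N(11) = (17*(-95))*(11*(-13 + 11)) = -17765*(-2) = -1615*(-22) = 35530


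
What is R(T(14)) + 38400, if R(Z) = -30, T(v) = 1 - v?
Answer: 38370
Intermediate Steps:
R(T(14)) + 38400 = -30 + 38400 = 38370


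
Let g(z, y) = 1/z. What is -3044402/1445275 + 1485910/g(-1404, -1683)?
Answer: -3015158202695402/1445275 ≈ -2.0862e+9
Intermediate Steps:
-3044402/1445275 + 1485910/g(-1404, -1683) = -3044402/1445275 + 1485910/(1/(-1404)) = -3044402*1/1445275 + 1485910/(-1/1404) = -3044402/1445275 + 1485910*(-1404) = -3044402/1445275 - 2086217640 = -3015158202695402/1445275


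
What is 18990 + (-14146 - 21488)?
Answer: -16644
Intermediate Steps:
18990 + (-14146 - 21488) = 18990 - 35634 = -16644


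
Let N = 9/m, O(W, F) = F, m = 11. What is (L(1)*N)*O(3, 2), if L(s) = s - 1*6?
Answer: -90/11 ≈ -8.1818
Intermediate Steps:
L(s) = -6 + s (L(s) = s - 6 = -6 + s)
N = 9/11 ≈ 0.81818
(L(1)*N)*O(3, 2) = ((-6 + 1)*(9/11))*2 = -5*9/11*2 = -45/11*2 = -90/11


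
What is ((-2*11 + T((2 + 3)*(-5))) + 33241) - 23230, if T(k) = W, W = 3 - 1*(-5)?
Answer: 9997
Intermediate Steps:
W = 8 (W = 3 + 5 = 8)
T(k) = 8
((-2*11 + T((2 + 3)*(-5))) + 33241) - 23230 = ((-2*11 + 8) + 33241) - 23230 = ((-22 + 8) + 33241) - 23230 = (-14 + 33241) - 23230 = 33227 - 23230 = 9997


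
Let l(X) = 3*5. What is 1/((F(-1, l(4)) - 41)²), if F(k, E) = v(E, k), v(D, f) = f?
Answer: 1/1764 ≈ 0.00056689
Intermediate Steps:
l(X) = 15
F(k, E) = k
1/((F(-1, l(4)) - 41)²) = 1/((-1 - 41)²) = 1/((-42)²) = 1/1764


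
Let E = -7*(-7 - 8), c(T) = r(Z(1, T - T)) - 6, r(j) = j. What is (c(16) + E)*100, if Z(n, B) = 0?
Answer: 9900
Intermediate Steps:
c(T) = -6 (c(T) = 0 - 6 = -6)
E = 105 (E = -7*(-15) = 105)
(c(16) + E)*100 = (-6 + 105)*100 = 99*100 = 9900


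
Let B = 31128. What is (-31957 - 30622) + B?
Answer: -31451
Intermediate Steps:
(-31957 - 30622) + B = (-31957 - 30622) + 31128 = -62579 + 31128 = -31451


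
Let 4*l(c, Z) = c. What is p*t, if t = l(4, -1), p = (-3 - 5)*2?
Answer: -16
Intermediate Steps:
l(c, Z) = c/4
p = -16 (p = -8*2 = -16)
t = 1 (t = (1/4)*4 = 1)
p*t = -16*1 = -16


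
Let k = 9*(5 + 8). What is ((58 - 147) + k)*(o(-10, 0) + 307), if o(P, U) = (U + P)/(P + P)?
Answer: 8610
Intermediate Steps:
o(P, U) = (P + U)/(2*P) (o(P, U) = (P + U)/((2*P)) = (P + U)*(1/(2*P)) = (P + U)/(2*P))
k = 117 (k = 9*13 = 117)
((58 - 147) + k)*(o(-10, 0) + 307) = ((58 - 147) + 117)*((1/2)*(-10 + 0)/(-10) + 307) = (-89 + 117)*((1/2)*(-1/10)*(-10) + 307) = 28*(1/2 + 307) = 28*(615/2) = 8610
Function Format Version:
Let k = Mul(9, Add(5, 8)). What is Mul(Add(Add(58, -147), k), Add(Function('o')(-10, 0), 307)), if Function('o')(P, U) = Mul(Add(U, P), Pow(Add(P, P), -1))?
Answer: 8610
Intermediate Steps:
Function('o')(P, U) = Mul(Rational(1, 2), Pow(P, -1), Add(P, U)) (Function('o')(P, U) = Mul(Add(P, U), Pow(Mul(2, P), -1)) = Mul(Add(P, U), Mul(Rational(1, 2), Pow(P, -1))) = Mul(Rational(1, 2), Pow(P, -1), Add(P, U)))
k = 117 (k = Mul(9, 13) = 117)
Mul(Add(Add(58, -147), k), Add(Function('o')(-10, 0), 307)) = Mul(Add(Add(58, -147), 117), Add(Mul(Rational(1, 2), Pow(-10, -1), Add(-10, 0)), 307)) = Mul(Add(-89, 117), Add(Mul(Rational(1, 2), Rational(-1, 10), -10), 307)) = Mul(28, Add(Rational(1, 2), 307)) = Mul(28, Rational(615, 2)) = 8610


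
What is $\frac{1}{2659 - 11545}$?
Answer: $- \frac{1}{8886} \approx -0.00011254$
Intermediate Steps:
$\frac{1}{2659 - 11545} = \frac{1}{-8886} = - \frac{1}{8886}$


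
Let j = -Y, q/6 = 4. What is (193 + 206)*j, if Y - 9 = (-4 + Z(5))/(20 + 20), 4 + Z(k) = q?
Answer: -18753/5 ≈ -3750.6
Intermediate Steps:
q = 24 (q = 6*4 = 24)
Z(k) = 20 (Z(k) = -4 + 24 = 20)
Y = 47/5 (Y = 9 + (-4 + 20)/(20 + 20) = 9 + 16/40 = 9 + 16*(1/40) = 9 + ⅖ = 47/5 ≈ 9.4000)
j = -47/5 (j = -1*47/5 = -47/5 ≈ -9.4000)
(193 + 206)*j = (193 + 206)*(-47/5) = 399*(-47/5) = -18753/5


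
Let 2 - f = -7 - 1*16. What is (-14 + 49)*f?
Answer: 875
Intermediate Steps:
f = 25 (f = 2 - (-7 - 1*16) = 2 - (-7 - 16) = 2 - 1*(-23) = 2 + 23 = 25)
(-14 + 49)*f = (-14 + 49)*25 = 35*25 = 875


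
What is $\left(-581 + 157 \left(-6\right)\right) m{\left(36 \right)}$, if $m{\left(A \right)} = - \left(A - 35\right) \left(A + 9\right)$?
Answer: $68535$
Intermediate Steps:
$m{\left(A \right)} = - \left(-35 + A\right) \left(9 + A\right)$
$\left(-581 + 157 \left(-6\right)\right) m{\left(36 \right)} = \left(-581 + 157 \left(-6\right)\right) \left(315 - 36^{2} + 26 \cdot 36\right) = \left(-581 - 942\right) \left(315 - 1296 + 936\right) = - 1523 \left(315 - 1296 + 936\right) = \left(-1523\right) \left(-45\right) = 68535$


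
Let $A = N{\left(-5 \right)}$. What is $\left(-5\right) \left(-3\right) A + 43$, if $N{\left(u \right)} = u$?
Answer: $-32$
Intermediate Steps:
$A = -5$
$\left(-5\right) \left(-3\right) A + 43 = \left(-5\right) \left(-3\right) \left(-5\right) + 43 = 15 \left(-5\right) + 43 = -75 + 43 = -32$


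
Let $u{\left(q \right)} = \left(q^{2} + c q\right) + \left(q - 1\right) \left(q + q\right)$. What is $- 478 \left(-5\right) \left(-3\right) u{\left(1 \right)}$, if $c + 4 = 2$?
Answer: $7170$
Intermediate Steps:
$c = -2$ ($c = -4 + 2 = -2$)
$u{\left(q \right)} = q^{2} - 2 q + 2 q \left(-1 + q\right)$ ($u{\left(q \right)} = \left(q^{2} - 2 q\right) + \left(q - 1\right) \left(q + q\right) = \left(q^{2} - 2 q\right) + \left(q + \left(-1 + 0\right)\right) 2 q = \left(q^{2} - 2 q\right) + \left(q - 1\right) 2 q = \left(q^{2} - 2 q\right) + \left(-1 + q\right) 2 q = \left(q^{2} - 2 q\right) + 2 q \left(-1 + q\right) = q^{2} - 2 q + 2 q \left(-1 + q\right)$)
$- 478 \left(-5\right) \left(-3\right) u{\left(1 \right)} = - 478 \left(-5\right) \left(-3\right) 1 \left(-4 + 3 \cdot 1\right) = - 478 \cdot 15 \cdot 1 \left(-4 + 3\right) = - 478 \cdot 15 \cdot 1 \left(-1\right) = - 478 \cdot 15 \left(-1\right) = \left(-478\right) \left(-15\right) = 7170$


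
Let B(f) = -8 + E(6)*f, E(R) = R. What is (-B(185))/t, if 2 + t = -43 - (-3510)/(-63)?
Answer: 7714/705 ≈ 10.942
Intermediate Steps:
B(f) = -8 + 6*f
t = -705/7 (t = -2 + (-43 - (-3510)/(-63)) = -2 + (-43 - (-3510)*(-1)/63) = -2 + (-43 - 130*3/7) = -2 + (-43 - 390/7) = -2 - 691/7 = -705/7 ≈ -100.71)
(-B(185))/t = (-(-8 + 6*185))/(-705/7) = -(-8 + 1110)*(-7/705) = -1*1102*(-7/705) = -1102*(-7/705) = 7714/705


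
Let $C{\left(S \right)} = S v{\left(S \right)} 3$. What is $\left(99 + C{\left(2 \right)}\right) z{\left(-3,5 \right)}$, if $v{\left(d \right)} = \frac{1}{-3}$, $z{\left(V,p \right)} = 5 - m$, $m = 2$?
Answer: $291$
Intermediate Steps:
$z{\left(V,p \right)} = 3$ ($z{\left(V,p \right)} = 5 - 2 = 3$)
$v{\left(d \right)} = - \frac{1}{3}$
$C{\left(S \right)} = - S$ ($C{\left(S \right)} = S \left(- \frac{1}{3}\right) 3 = - \frac{S}{3} \cdot 3 = - S$)
$\left(99 + C{\left(2 \right)}\right) z{\left(-3,5 \right)} = \left(99 - 2\right) 3 = 97 \cdot 3 = 291$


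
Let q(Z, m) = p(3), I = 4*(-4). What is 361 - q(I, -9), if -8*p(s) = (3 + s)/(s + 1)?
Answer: 5779/16 ≈ 361.19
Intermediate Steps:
p(s) = -(3 + s)/(8*(1 + s)) (p(s) = -(3 + s)/(8*(s + 1)) = -(3 + s)/(8*(1 + s)))
I = -16
q(Z, m) = -3/16 (q(Z, m) = (-3 - 1*3)/(8*(1 + 3)) = (⅛)*(-3 - 3)/4 = (⅛)*(¼)*(-6) = -3/16)
361 - q(I, -9) = 361 - 1*(-3/16) = 361 + 3/16 = 5779/16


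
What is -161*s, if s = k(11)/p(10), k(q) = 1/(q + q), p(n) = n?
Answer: -161/220 ≈ -0.73182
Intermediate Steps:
k(q) = 1/(2*q)
s = 1/220 (s = ((½)/11)/10 = ((½)*(1/11))*(⅒) = (1/22)*(⅒) = 1/220 ≈ 0.0045455)
-161*s = -161*1/220 = -161/220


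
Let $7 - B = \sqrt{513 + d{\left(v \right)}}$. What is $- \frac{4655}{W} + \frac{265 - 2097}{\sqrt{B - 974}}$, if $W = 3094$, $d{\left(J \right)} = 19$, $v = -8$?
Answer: $- \frac{665}{442} + \frac{1832 i}{\sqrt{967 + 2 \sqrt{133}}} \approx -1.5045 + 58.223 i$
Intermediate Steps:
$B = 7 - 2 \sqrt{133}$ ($B = 7 - \sqrt{513 + 19} = 7 - \sqrt{532} = 7 - 2 \sqrt{133} \approx -16.065$)
$- \frac{4655}{W} + \frac{265 - 2097}{\sqrt{B - 974}} = - \frac{4655}{3094} + \frac{265 - 2097}{\sqrt{\left(7 - 2 \sqrt{133}\right) - 974}} = \left(-4655\right) \frac{1}{3094} - \frac{1832}{\sqrt{-967 - 2 \sqrt{133}}} = - \frac{665}{442} - \frac{1832}{\sqrt{-967 - 2 \sqrt{133}}}$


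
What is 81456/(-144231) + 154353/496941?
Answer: -2024037617/7963810819 ≈ -0.25415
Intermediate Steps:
81456/(-144231) + 154353/496941 = 81456*(-1/144231) + 154353*(1/496941) = -27152/48077 + 51451/165647 = -2024037617/7963810819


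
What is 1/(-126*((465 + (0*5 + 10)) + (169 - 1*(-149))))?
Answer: -1/99918 ≈ -1.0008e-5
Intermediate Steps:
1/(-126*((465 + (0*5 + 10)) + (169 - 1*(-149)))) = 1/(-126*((465 + (0 + 10)) + (169 + 149))) = 1/(-126*((465 + 10) + 318)) = 1/(-126*(475 + 318)) = 1/(-126*793) = 1/(-99918) = -1/99918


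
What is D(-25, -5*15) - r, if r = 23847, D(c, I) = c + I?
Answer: -23947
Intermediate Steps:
D(c, I) = I + c
D(-25, -5*15) - r = (-5*15 - 25) - 1*23847 = (-75 - 25) - 23847 = -100 - 23847 = -23947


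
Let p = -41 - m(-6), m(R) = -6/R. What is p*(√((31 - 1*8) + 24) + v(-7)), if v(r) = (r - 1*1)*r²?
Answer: 16464 - 42*√47 ≈ 16176.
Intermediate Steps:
p = -42 (p = -41 - (-6)/(-6) = -41 - (-6)*(-1)/6 = -41 - 1*1 = -41 - 1 = -42)
v(r) = r²*(-1 + r) (v(r) = (r - 1)*r² = (-1 + r)*r² = r²*(-1 + r))
p*(√((31 - 1*8) + 24) + v(-7)) = -42*(√((31 - 1*8) + 24) + (-7)²*(-1 - 7)) = -42*(√((31 - 8) + 24) + 49*(-8)) = -42*(√(23 + 24) - 392) = -42*(√47 - 392) = -42*(-392 + √47) = 16464 - 42*√47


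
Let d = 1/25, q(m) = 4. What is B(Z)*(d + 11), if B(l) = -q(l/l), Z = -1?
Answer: -1104/25 ≈ -44.160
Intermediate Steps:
B(l) = -4 (B(l) = -1*4 = -4)
d = 1/25 ≈ 0.040000
B(Z)*(d + 11) = -4*(1/25 + 11) = -4*276/25 = -1104/25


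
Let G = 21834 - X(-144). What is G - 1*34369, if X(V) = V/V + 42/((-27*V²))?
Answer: -1169759225/93312 ≈ -12536.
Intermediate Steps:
X(V) = 1 - 14/(9*V²) (X(V) = 1 + 42*(-1/(27*V²)) = 1 - 14/(9*V²))
G = 2037280903/93312 (G = 21834 - (1 - 14/9/(-144)²) = 21834 - (1 - 14/9*1/20736) = 21834 - (1 - 7/93312) = 21834 - 1*93305/93312 = 21834 - 93305/93312 = 2037280903/93312 ≈ 21833.)
G - 1*34369 = 2037280903/93312 - 1*34369 = 2037280903/93312 - 34369 = -1169759225/93312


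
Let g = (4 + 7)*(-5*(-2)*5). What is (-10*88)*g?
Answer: -484000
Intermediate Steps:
g = 550 (g = 11*(10*5) = 11*50 = 550)
(-10*88)*g = -10*88*550 = -880*550 = -484000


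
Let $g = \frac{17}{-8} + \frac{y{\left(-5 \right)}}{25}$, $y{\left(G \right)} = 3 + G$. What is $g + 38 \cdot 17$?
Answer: $\frac{128759}{200} \approx 643.79$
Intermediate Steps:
$g = - \frac{441}{200}$ ($g = \frac{17}{-8} + \frac{3 - 5}{25} = 17 \left(- \frac{1}{8}\right) - \frac{2}{25} = - \frac{17}{8} - \frac{2}{25} = - \frac{441}{200} \approx -2.205$)
$g + 38 \cdot 17 = - \frac{441}{200} + 38 \cdot 17 = - \frac{441}{200} + 646 = \frac{128759}{200}$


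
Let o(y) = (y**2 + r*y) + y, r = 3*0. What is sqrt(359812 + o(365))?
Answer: sqrt(493402) ≈ 702.43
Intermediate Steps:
r = 0
o(y) = y + y**2 (o(y) = (y**2 + 0*y) + y = (y**2 + 0) + y = y**2 + y = y + y**2)
sqrt(359812 + o(365)) = sqrt(359812 + 365*(1 + 365)) = sqrt(359812 + 365*366) = sqrt(359812 + 133590) = sqrt(493402)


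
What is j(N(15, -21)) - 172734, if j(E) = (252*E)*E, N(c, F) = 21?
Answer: -61602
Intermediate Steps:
j(E) = 252*E²
j(N(15, -21)) - 172734 = 252*21² - 172734 = 252*441 - 172734 = 111132 - 172734 = -61602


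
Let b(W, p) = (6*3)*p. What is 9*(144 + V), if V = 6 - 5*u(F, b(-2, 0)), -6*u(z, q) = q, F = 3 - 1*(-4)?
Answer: 1350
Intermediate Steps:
F = 7 (F = 3 + 4 = 7)
b(W, p) = 18*p
u(z, q) = -q/6
V = 6 (V = 6 - (-5)*18*0/6 = 6 - (-5)*0/6 = 6 - 5*0 = 6 + 0 = 6)
9*(144 + V) = 9*(144 + 6) = 9*150 = 1350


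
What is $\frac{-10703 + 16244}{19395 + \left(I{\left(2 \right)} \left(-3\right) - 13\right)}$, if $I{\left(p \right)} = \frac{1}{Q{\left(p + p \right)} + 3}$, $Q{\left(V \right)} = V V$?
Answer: $\frac{105279}{368255} \approx 0.28589$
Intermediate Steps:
$Q{\left(V \right)} = V^{2}$
$I{\left(p \right)} = \frac{1}{3 + 4 p^{2}}$ ($I{\left(p \right)} = \frac{1}{\left(p + p\right)^{2} + 3} = \frac{1}{\left(2 p\right)^{2} + 3} = \frac{1}{4 p^{2} + 3} = \frac{1}{3 + 4 p^{2}}$)
$\frac{-10703 + 16244}{19395 + \left(I{\left(2 \right)} \left(-3\right) - 13\right)} = \frac{-10703 + 16244}{19395 - \left(13 - \frac{1}{3 + 4 \cdot 2^{2}} \left(-3\right)\right)} = \frac{5541}{19395 - \left(13 - \frac{1}{3 + 4 \cdot 4} \left(-3\right)\right)} = \frac{5541}{19395 - \left(13 - \frac{1}{3 + 16} \left(-3\right)\right)} = \frac{5541}{19395 - \left(13 - \frac{1}{19} \left(-3\right)\right)} = \frac{5541}{19395 + \left(\frac{1}{19} \left(-3\right) - 13\right)} = \frac{5541}{19395 - \frac{250}{19}} = \frac{5541}{\frac{368255}{19}} = 5541 \cdot \frac{19}{368255} = \frac{105279}{368255}$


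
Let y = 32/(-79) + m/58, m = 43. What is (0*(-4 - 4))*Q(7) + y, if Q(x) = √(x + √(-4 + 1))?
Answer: 1541/4582 ≈ 0.33632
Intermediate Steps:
Q(x) = √(x + I*√3) (Q(x) = √(x + √(-3)) = √(x + I*√3))
y = 1541/4582 (y = 32/(-79) + 43/58 = 32*(-1/79) + 43*(1/58) = -32/79 + 43/58 = 1541/4582 ≈ 0.33632)
(0*(-4 - 4))*Q(7) + y = (0*(-4 - 4))*√(7 + I*√3) + 1541/4582 = (0*(-8))*√(7 + I*√3) + 1541/4582 = 0*√(7 + I*√3) + 1541/4582 = 0 + 1541/4582 = 1541/4582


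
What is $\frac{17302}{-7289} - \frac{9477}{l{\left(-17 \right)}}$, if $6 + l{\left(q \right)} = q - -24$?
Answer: $- \frac{69095155}{7289} \approx -9479.4$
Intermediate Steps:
$l{\left(q \right)} = 18 + q$ ($l{\left(q \right)} = -6 + \left(q - -24\right) = -6 + \left(q + 24\right) = -6 + \left(24 + q\right) = 18 + q$)
$\frac{17302}{-7289} - \frac{9477}{l{\left(-17 \right)}} = \frac{17302}{-7289} - \frac{9477}{18 - 17} = 17302 \left(- \frac{1}{7289}\right) - \frac{9477}{1} = - \frac{17302}{7289} - 9477 = - \frac{69095155}{7289}$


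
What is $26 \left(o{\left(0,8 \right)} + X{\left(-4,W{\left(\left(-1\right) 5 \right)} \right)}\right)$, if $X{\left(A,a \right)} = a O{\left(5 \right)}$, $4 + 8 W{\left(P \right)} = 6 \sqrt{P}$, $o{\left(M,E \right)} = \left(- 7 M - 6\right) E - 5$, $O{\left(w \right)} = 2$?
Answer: $-1404 + 39 i \sqrt{5} \approx -1404.0 + 87.207 i$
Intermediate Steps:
$o{\left(M,E \right)} = -5 + E \left(-6 - 7 M\right)$ ($o{\left(M,E \right)} = \left(-6 - 7 M\right) E - 5 = E \left(-6 - 7 M\right) - 5 = -5 + E \left(-6 - 7 M\right)$)
$W{\left(P \right)} = - \frac{1}{2} + \frac{3 \sqrt{P}}{4}$ ($W{\left(P \right)} = - \frac{1}{2} + \frac{6 \sqrt{P}}{8} = - \frac{1}{2} + \frac{3 \sqrt{P}}{4}$)
$X{\left(A,a \right)} = 2 a$ ($X{\left(A,a \right)} = a 2 = 2 a$)
$26 \left(o{\left(0,8 \right)} + X{\left(-4,W{\left(\left(-1\right) 5 \right)} \right)}\right) = 26 \left(\left(-5 - 48 - 56 \cdot 0\right) + 2 \left(- \frac{1}{2} + \frac{3 \sqrt{\left(-1\right) 5}}{4}\right)\right) = 26 \left(\left(-5 - 48 + 0\right) + 2 \left(- \frac{1}{2} + \frac{3 \sqrt{-5}}{4}\right)\right) = 26 \left(-53 + 2 \left(- \frac{1}{2} + \frac{3 i \sqrt{5}}{4}\right)\right) = 26 \left(-53 - \left(1 - \frac{3 i \sqrt{5}}{2}\right)\right) = 26 \left(-54 + \frac{3 i \sqrt{5}}{2}\right) = -1404 + 39 i \sqrt{5}$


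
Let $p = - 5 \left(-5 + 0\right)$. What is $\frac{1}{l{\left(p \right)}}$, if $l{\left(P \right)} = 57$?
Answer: $\frac{1}{57} \approx 0.017544$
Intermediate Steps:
$p = 25$ ($p = \left(-5\right) \left(-5\right) = 25$)
$\frac{1}{l{\left(p \right)}} = \frac{1}{57}$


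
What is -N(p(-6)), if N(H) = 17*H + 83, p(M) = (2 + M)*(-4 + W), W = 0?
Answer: -355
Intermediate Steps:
p(M) = -8 - 4*M (p(M) = (2 + M)*(-4 + 0) = (2 + M)*(-4) = -8 - 4*M)
N(H) = 83 + 17*H
-N(p(-6)) = -(83 + 17*(-8 - 4*(-6))) = -(83 + 17*(-8 + 24)) = -(83 + 17*16) = -(83 + 272) = -1*355 = -355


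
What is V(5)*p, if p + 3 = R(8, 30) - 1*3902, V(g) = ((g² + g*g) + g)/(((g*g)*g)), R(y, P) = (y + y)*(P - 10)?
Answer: -7887/5 ≈ -1577.4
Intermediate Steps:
R(y, P) = 2*y*(-10 + P) (R(y, P) = (2*y)*(-10 + P) = 2*y*(-10 + P))
V(g) = (g + 2*g²)/g³ (V(g) = ((g² + g²) + g)/((g²*g)) = (2*g² + g)/(g³) = (g + 2*g²)/g³)
p = -3585 (p = -3 + (2*8*(-10 + 30) - 1*3902) = -3 + (2*8*20 - 3902) = -3 + (320 - 3902) = -3 - 3582 = -3585)
V(5)*p = ((1 + 2*5)/5²)*(-3585) = ((1 + 10)/25)*(-3585) = ((1/25)*11)*(-3585) = (11/25)*(-3585) = -7887/5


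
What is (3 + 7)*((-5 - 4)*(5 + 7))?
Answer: -1080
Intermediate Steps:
(3 + 7)*((-5 - 4)*(5 + 7)) = 10*(-9*12) = 10*(-108) = -1080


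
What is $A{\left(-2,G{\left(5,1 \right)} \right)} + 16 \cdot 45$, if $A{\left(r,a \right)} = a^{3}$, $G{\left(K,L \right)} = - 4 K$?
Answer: $-7280$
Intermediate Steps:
$A{\left(-2,G{\left(5,1 \right)} \right)} + 16 \cdot 45 = \left(\left(-4\right) 5\right)^{3} + 16 \cdot 45 = \left(-20\right)^{3} + 720 = -8000 + 720 = -7280$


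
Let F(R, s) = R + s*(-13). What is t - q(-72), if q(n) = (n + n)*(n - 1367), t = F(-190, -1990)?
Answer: -181536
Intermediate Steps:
F(R, s) = R - 13*s
t = 25680 (t = -190 - 13*(-1990) = -190 + 25870 = 25680)
q(n) = 2*n*(-1367 + n) (q(n) = (2*n)*(-1367 + n) = 2*n*(-1367 + n))
t - q(-72) = 25680 - 2*(-72)*(-1367 - 72) = 25680 - 2*(-72)*(-1439) = 25680 - 1*207216 = 25680 - 207216 = -181536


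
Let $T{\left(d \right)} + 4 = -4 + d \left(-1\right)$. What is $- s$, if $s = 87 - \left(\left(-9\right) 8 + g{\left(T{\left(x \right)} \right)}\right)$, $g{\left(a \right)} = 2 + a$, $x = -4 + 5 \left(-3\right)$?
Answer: $-146$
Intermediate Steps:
$x = -19$ ($x = -4 - 15 = -19$)
$T{\left(d \right)} = -8 - d$ ($T{\left(d \right)} = -4 + \left(-4 + d \left(-1\right)\right) = -4 - \left(4 + d\right) = -8 - d$)
$s = 146$ ($s = 87 - \left(\left(-9\right) 8 + \left(2 - -11\right)\right) = 87 - \left(-72 + \left(2 + \left(-8 + 19\right)\right)\right) = 87 - \left(-72 + \left(2 + 11\right)\right) = 87 - \left(-72 + 13\right) = 87 - -59 = 87 + 59 = 146$)
$- s = \left(-1\right) 146 = -146$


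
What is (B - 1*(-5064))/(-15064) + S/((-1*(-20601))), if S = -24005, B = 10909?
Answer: -98667299/44333352 ≈ -2.2256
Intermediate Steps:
(B - 1*(-5064))/(-15064) + S/((-1*(-20601))) = (10909 - 1*(-5064))/(-15064) - 24005/((-1*(-20601))) = (10909 + 5064)*(-1/15064) - 24005/20601 = 15973*(-1/15064) - 24005*1/20601 = -15973/15064 - 24005/20601 = -98667299/44333352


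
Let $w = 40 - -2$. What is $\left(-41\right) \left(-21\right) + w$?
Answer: $903$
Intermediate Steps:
$w = 42$ ($w = 40 + 2 = 42$)
$\left(-41\right) \left(-21\right) + w = \left(-41\right) \left(-21\right) + 42 = 861 + 42 = 903$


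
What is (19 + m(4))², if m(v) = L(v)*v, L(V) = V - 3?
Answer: 529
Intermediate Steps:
L(V) = -3 + V
m(v) = v*(-3 + v) (m(v) = (-3 + v)*v = v*(-3 + v))
(19 + m(4))² = (19 + 4*(-3 + 4))² = (19 + 4*1)² = (19 + 4)² = 23² = 529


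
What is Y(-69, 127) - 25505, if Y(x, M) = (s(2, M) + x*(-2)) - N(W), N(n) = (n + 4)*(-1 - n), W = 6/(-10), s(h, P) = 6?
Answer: -633991/25 ≈ -25360.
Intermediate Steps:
W = -⅗ (W = 6*(-⅒) = -⅗ ≈ -0.60000)
N(n) = (-1 - n)*(4 + n) (N(n) = (4 + n)*(-1 - n) = (-1 - n)*(4 + n))
Y(x, M) = 184/25 - 2*x (Y(x, M) = (6 + x*(-2)) - (-4 - (-⅗)² - 5*(-⅗)) = (6 - 2*x) - (-4 - 1*9/25 + 3) = (6 - 2*x) - (-4 - 9/25 + 3) = (6 - 2*x) - 1*(-34/25) = (6 - 2*x) + 34/25 = 184/25 - 2*x)
Y(-69, 127) - 25505 = (184/25 - 2*(-69)) - 25505 = (184/25 + 138) - 25505 = 3634/25 - 25505 = -633991/25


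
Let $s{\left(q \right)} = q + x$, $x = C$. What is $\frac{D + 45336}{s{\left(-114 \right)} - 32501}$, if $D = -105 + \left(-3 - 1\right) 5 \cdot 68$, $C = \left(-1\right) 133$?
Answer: $- \frac{43871}{32748} \approx -1.3397$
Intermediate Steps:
$C = -133$
$x = -133$
$D = -1465$ ($D = -105 + \left(-4\right) 5 \cdot 68 = -105 - 1360 = -1465$)
$s{\left(q \right)} = -133 + q$ ($s{\left(q \right)} = q - 133 = -133 + q$)
$\frac{D + 45336}{s{\left(-114 \right)} - 32501} = \frac{-1465 + 45336}{\left(-133 - 114\right) - 32501} = \frac{43871}{-247 - 32501} = \frac{43871}{-32748} = 43871 \left(- \frac{1}{32748}\right) = - \frac{43871}{32748}$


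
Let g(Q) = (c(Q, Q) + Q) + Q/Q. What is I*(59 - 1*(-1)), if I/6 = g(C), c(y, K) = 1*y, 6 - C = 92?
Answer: -61560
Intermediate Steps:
C = -86 (C = 6 - 1*92 = 6 - 92 = -86)
c(y, K) = y
g(Q) = 1 + 2*Q (g(Q) = (Q + Q) + Q/Q = 2*Q + 1 = 1 + 2*Q)
I = -1026 (I = 6*(1 + 2*(-86)) = 6*(1 - 172) = 6*(-171) = -1026)
I*(59 - 1*(-1)) = -1026*(59 - 1*(-1)) = -1026*(59 + 1) = -1026*60 = -61560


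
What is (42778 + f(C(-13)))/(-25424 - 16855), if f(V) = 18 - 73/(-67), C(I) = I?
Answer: -2867405/2832693 ≈ -1.0123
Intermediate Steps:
f(V) = 1279/67 (f(V) = 18 - 73*(-1/67) = 18 + 73/67 = 1279/67)
(42778 + f(C(-13)))/(-25424 - 16855) = (42778 + 1279/67)/(-25424 - 16855) = (2867405/67)/(-42279) = (2867405/67)*(-1/42279) = -2867405/2832693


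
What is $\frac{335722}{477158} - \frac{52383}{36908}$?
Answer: $- \frac{6302069969}{8805473732} \approx -0.7157$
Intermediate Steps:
$\frac{335722}{477158} - \frac{52383}{36908} = 335722 \cdot \frac{1}{477158} - \frac{52383}{36908} = \frac{167861}{238579} - \frac{52383}{36908} = - \frac{6302069969}{8805473732}$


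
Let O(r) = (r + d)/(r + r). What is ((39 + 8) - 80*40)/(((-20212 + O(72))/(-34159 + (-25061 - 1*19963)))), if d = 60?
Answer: -2995967988/242533 ≈ -12353.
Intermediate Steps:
O(r) = (60 + r)/(2*r) (O(r) = (r + 60)/(r + r) = (60 + r)/((2*r)) = (60 + r)*(1/(2*r)) = (60 + r)/(2*r))
((39 + 8) - 80*40)/(((-20212 + O(72))/(-34159 + (-25061 - 1*19963)))) = ((39 + 8) - 80*40)/(((-20212 + (½)*(60 + 72)/72)/(-34159 + (-25061 - 1*19963)))) = (47 - 3200)/(((-20212 + (½)*(1/72)*132)/(-34159 + (-25061 - 19963)))) = -3153*(-34159 - 45024)/(-20212 + 11/12) = -3153/((-242533/12/(-79183))) = -3153/((-242533/12*(-1/79183))) = -3153/242533/950196 = -3153*950196/242533 = -2995967988/242533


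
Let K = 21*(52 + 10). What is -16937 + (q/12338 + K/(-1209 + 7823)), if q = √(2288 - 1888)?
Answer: -345525706282/20400883 ≈ -16937.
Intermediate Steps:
K = 1302 (K = 21*62 = 1302)
q = 20 (q = √400 = 20)
-16937 + (q/12338 + K/(-1209 + 7823)) = -16937 + (20/12338 + 1302/(-1209 + 7823)) = -16937 + (20*(1/12338) + 1302/6614) = -16937 + (10/6169 + 1302*(1/6614)) = -16937 + (10/6169 + 651/3307) = -16937 + 4049089/20400883 = -345525706282/20400883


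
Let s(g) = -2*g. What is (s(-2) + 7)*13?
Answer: 143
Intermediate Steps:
(s(-2) + 7)*13 = (-2*(-2) + 7)*13 = (4 + 7)*13 = 11*13 = 143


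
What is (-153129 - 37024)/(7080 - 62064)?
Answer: 83/24 ≈ 3.4583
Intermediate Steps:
(-153129 - 37024)/(7080 - 62064) = -190153/(-54984) = -190153*(-1/54984) = 83/24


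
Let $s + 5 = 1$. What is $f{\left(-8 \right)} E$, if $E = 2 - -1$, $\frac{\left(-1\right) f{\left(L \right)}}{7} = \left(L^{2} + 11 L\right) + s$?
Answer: $588$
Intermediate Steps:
$s = -4$ ($s = -5 + 1 = -4$)
$f{\left(L \right)} = 28 - 77 L - 7 L^{2}$ ($f{\left(L \right)} = - 7 \left(\left(L^{2} + 11 L\right) - 4\right) = - 7 \left(-4 + L^{2} + 11 L\right) = 28 - 77 L - 7 L^{2}$)
$E = 3$ ($E = 2 + 1 = 3$)
$f{\left(-8 \right)} E = \left(28 - -616 - 7 \left(-8\right)^{2}\right) 3 = \left(28 + 616 - 448\right) 3 = 196 \cdot 3 = 588$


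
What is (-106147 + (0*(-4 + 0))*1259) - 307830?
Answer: -413977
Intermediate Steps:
(-106147 + (0*(-4 + 0))*1259) - 307830 = (-106147 + (0*(-4))*1259) - 307830 = (-106147 + 0*1259) - 307830 = (-106147 + 0) - 307830 = -106147 - 307830 = -413977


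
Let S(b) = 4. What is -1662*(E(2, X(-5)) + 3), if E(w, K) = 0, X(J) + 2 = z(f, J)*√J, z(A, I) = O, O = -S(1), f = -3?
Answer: -4986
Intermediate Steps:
O = -4 (O = -1*4 = -4)
z(A, I) = -4
X(J) = -2 - 4*√J
-1662*(E(2, X(-5)) + 3) = -1662*(0 + 3) = -1662*3 = -277*18 = -4986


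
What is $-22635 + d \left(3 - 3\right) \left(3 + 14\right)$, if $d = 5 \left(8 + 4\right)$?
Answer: $-22635$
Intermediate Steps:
$d = 60$ ($d = 5 \cdot 12 = 60$)
$-22635 + d \left(3 - 3\right) \left(3 + 14\right) = -22635 + 60 \left(3 - 3\right) \left(3 + 14\right) = -22635 + 60 \cdot 0 \cdot 17 = -22635 + 60 \cdot 0 = -22635 + 0 = -22635$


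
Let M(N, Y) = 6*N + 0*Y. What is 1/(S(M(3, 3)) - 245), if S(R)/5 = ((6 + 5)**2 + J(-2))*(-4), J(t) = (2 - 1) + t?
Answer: -1/2645 ≈ -0.00037807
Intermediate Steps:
M(N, Y) = 6*N (M(N, Y) = 6*N + 0 = 6*N)
J(t) = 1 + t
S(R) = -2400 (S(R) = 5*(((6 + 5)**2 + (1 - 2))*(-4)) = 5*((11**2 - 1)*(-4)) = 5*((121 - 1)*(-4)) = 5*(120*(-4)) = 5*(-480) = -2400)
1/(S(M(3, 3)) - 245) = 1/(-2400 - 245) = 1/(-2645) = -1/2645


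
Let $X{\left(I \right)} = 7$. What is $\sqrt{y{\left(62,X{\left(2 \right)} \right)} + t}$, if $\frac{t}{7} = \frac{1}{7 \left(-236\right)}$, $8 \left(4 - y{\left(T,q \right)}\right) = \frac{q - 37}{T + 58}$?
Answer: $\frac{\sqrt{897154}}{472} \approx 2.0067$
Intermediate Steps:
$y{\left(T,q \right)} = 4 - \frac{-37 + q}{8 \left(58 + T\right)}$ ($y{\left(T,q \right)} = 4 - \frac{\left(q - 37\right) \frac{1}{T + 58}}{8} = 4 - \frac{\left(-37 + q\right) \frac{1}{58 + T}}{8} = 4 - \frac{\frac{1}{58 + T} \left(-37 + q\right)}{8} = 4 - \frac{-37 + q}{8 \left(58 + T\right)}$)
$t = - \frac{1}{236}$ ($t = \frac{7}{7 \left(-236\right)} = \frac{7}{-1652} = 7 \left(- \frac{1}{1652}\right) = - \frac{1}{236} \approx -0.0042373$)
$\sqrt{y{\left(62,X{\left(2 \right)} \right)} + t} = \sqrt{\frac{1893 - 7 + 32 \cdot 62}{8 \left(58 + 62\right)} - \frac{1}{236}} = \sqrt{\frac{1893 - 7 + 1984}{8 \cdot 120} - \frac{1}{236}} = \sqrt{\frac{1}{8} \cdot \frac{1}{120} \cdot 3870 - \frac{1}{236}} = \sqrt{\frac{129}{32} - \frac{1}{236}} = \sqrt{\frac{7603}{1888}} = \frac{\sqrt{897154}}{472}$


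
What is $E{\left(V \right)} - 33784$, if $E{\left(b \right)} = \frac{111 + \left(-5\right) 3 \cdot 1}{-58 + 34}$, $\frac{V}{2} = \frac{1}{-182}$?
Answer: $-33788$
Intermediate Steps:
$V = - \frac{1}{91}$ ($V = \frac{2}{-182} = 2 \left(- \frac{1}{182}\right) = - \frac{1}{91} \approx -0.010989$)
$E{\left(b \right)} = -4$ ($E{\left(b \right)} = \frac{111 - 15}{-24} = \left(111 - 15\right) \left(- \frac{1}{24}\right) = 96 \left(- \frac{1}{24}\right) = -4$)
$E{\left(V \right)} - 33784 = -4 - 33784 = -33788$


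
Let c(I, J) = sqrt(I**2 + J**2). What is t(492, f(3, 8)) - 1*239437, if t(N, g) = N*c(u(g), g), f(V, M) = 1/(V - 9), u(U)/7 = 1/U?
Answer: -239437 + 82*sqrt(63505) ≈ -2.1877e+5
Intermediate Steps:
u(U) = 7/U
f(V, M) = 1/(-9 + V)
t(N, g) = N*sqrt(g**2 + 49/g**2) (t(N, g) = N*sqrt((7/g)**2 + g**2) = N*sqrt(49/g**2 + g**2) = N*sqrt(g**2 + 49/g**2))
t(492, f(3, 8)) - 1*239437 = 492*sqrt((49 + (1/(-9 + 3))**4)/(1/(-9 + 3))**2) - 1*239437 = 492*sqrt((49 + (1/(-6))**4)/(1/(-6))**2) - 239437 = 492*sqrt((49 + (-1/6)**4)/(-1/6)**2) - 239437 = 492*sqrt(36*(49 + 1/1296)) - 239437 = 492*sqrt(36*(63505/1296)) - 239437 = 492*sqrt(63505/36) - 239437 = 492*(sqrt(63505)/6) - 239437 = 82*sqrt(63505) - 239437 = -239437 + 82*sqrt(63505)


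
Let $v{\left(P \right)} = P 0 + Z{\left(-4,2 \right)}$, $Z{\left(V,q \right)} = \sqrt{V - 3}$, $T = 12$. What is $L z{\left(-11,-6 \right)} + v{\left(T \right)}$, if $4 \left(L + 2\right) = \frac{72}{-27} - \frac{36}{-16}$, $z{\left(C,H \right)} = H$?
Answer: $\frac{101}{8} + i \sqrt{7} \approx 12.625 + 2.6458 i$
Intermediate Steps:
$Z{\left(V,q \right)} = \sqrt{-3 + V}$
$L = - \frac{101}{48}$ ($L = -2 + \frac{\frac{72}{-27} - \frac{36}{-16}}{4} = -2 + \frac{72 \left(- \frac{1}{27}\right) - - \frac{9}{4}}{4} = -2 + \frac{- \frac{8}{3} + \frac{9}{4}}{4} = -2 + \frac{1}{4} \left(- \frac{5}{12}\right) = -2 - \frac{5}{48} = - \frac{101}{48} \approx -2.1042$)
$v{\left(P \right)} = i \sqrt{7}$ ($v{\left(P \right)} = P 0 + \sqrt{-3 - 4} = 0 + \sqrt{-7} = 0 + i \sqrt{7} = i \sqrt{7}$)
$L z{\left(-11,-6 \right)} + v{\left(T \right)} = \left(- \frac{101}{48}\right) \left(-6\right) + i \sqrt{7} = \frac{101}{8} + i \sqrt{7}$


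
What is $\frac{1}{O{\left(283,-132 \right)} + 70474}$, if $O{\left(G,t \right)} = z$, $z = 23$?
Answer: $\frac{1}{70497} \approx 1.4185 \cdot 10^{-5}$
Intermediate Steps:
$O{\left(G,t \right)} = 23$
$\frac{1}{O{\left(283,-132 \right)} + 70474} = \frac{1}{23 + 70474} = \frac{1}{70497}$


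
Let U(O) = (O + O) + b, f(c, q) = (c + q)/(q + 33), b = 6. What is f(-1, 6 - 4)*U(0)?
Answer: 6/35 ≈ 0.17143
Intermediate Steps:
f(c, q) = (c + q)/(33 + q)
U(O) = 6 + 2*O (U(O) = (O + O) + 6 = 2*O + 6 = 6 + 2*O)
f(-1, 6 - 4)*U(0) = ((-1 + (6 - 4))/(33 + (6 - 4)))*(6 + 2*0) = ((-1 + 2)/(33 + 2))*(6 + 0) = (1/35)*6 = 6/35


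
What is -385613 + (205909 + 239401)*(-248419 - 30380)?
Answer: -124152368303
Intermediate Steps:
-385613 + (205909 + 239401)*(-248419 - 30380) = -385613 + 445310*(-278799) = -385613 - 124151982690 = -124152368303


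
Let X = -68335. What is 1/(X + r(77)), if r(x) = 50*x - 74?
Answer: -1/64559 ≈ -1.5490e-5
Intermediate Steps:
r(x) = -74 + 50*x
1/(X + r(77)) = 1/(-68335 + (-74 + 50*77)) = 1/(-68335 + (-74 + 3850)) = 1/(-68335 + 3776) = 1/(-64559) = -1/64559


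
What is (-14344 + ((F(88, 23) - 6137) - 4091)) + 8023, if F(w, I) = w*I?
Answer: -14525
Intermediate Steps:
F(w, I) = I*w
(-14344 + ((F(88, 23) - 6137) - 4091)) + 8023 = (-14344 + ((23*88 - 6137) - 4091)) + 8023 = (-14344 + ((2024 - 6137) - 4091)) + 8023 = (-14344 + (-4113 - 4091)) + 8023 = (-14344 - 8204) + 8023 = -22548 + 8023 = -14525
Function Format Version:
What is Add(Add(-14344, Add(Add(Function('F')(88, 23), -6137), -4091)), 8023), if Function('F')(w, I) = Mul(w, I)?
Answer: -14525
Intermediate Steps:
Function('F')(w, I) = Mul(I, w)
Add(Add(-14344, Add(Add(Function('F')(88, 23), -6137), -4091)), 8023) = Add(Add(-14344, Add(Add(Mul(23, 88), -6137), -4091)), 8023) = Add(Add(-14344, Add(Add(2024, -6137), -4091)), 8023) = Add(Add(-14344, Add(-4113, -4091)), 8023) = Add(Add(-14344, -8204), 8023) = Add(-22548, 8023) = -14525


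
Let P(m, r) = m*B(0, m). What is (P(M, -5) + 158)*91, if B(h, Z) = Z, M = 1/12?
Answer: 2070523/144 ≈ 14379.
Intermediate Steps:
M = 1/12 ≈ 0.083333
P(m, r) = m² (P(m, r) = m*m = m²)
(P(M, -5) + 158)*91 = ((1/12)² + 158)*91 = (1/144 + 158)*91 = (22753/144)*91 = 2070523/144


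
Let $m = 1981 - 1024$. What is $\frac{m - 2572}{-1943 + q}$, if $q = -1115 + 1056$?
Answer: $\frac{1615}{2002} \approx 0.80669$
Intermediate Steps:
$m = 957$
$q = -59$
$\frac{m - 2572}{-1943 + q} = \frac{957 - 2572}{-1943 - 59} = - \frac{1615}{-2002} = \left(-1615\right) \left(- \frac{1}{2002}\right) = \frac{1615}{2002}$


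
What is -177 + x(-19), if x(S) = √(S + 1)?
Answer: -177 + 3*I*√2 ≈ -177.0 + 4.2426*I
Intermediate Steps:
x(S) = √(1 + S)
-177 + x(-19) = -177 + √(1 - 19) = -177 + √(-18) = -177 + 3*I*√2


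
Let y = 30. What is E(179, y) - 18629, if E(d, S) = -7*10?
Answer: -18699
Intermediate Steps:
E(d, S) = -70
E(179, y) - 18629 = -70 - 18629 = -18699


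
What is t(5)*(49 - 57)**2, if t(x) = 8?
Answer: 512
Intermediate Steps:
t(5)*(49 - 57)**2 = 8*(49 - 57)**2 = 8*(-8)**2 = 8*64 = 512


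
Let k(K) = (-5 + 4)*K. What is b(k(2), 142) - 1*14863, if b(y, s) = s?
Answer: -14721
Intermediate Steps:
k(K) = -K
b(k(2), 142) - 1*14863 = 142 - 1*14863 = 142 - 14863 = -14721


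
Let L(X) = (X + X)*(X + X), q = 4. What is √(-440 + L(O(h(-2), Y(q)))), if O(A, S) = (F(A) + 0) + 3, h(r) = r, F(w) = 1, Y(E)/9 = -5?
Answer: 2*I*√94 ≈ 19.391*I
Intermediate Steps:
Y(E) = -45 (Y(E) = 9*(-5) = -45)
O(A, S) = 4 (O(A, S) = (1 + 0) + 3 = 1 + 3 = 4)
L(X) = 4*X² (L(X) = (2*X)*(2*X) = 4*X²)
√(-440 + L(O(h(-2), Y(q)))) = √(-440 + 4*4²) = √(-440 + 4*16) = √(-440 + 64) = √(-376) = 2*I*√94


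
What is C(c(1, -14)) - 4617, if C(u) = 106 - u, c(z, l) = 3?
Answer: -4514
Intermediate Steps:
C(c(1, -14)) - 4617 = (106 - 1*3) - 4617 = (106 - 3) - 4617 = 103 - 4617 = -4514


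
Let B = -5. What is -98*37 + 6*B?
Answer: -3656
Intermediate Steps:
-98*37 + 6*B = -98*37 + 6*(-5) = -3626 - 30 = -3656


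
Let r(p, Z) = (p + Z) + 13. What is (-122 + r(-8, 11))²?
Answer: 11236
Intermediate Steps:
r(p, Z) = 13 + Z + p (r(p, Z) = (Z + p) + 13 = 13 + Z + p)
(-122 + r(-8, 11))² = (-122 + (13 + 11 - 8))² = (-122 + 16)² = (-106)² = 11236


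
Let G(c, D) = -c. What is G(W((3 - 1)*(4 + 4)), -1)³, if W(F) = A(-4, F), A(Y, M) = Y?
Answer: 64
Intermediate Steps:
W(F) = -4
G(W((3 - 1)*(4 + 4)), -1)³ = (-1*(-4))³ = 4³ = 64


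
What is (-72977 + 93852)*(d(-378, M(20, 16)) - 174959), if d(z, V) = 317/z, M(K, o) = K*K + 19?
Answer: -1380564346625/378 ≈ -3.6523e+9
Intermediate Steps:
M(K, o) = 19 + K² (M(K, o) = K² + 19 = 19 + K²)
(-72977 + 93852)*(d(-378, M(20, 16)) - 174959) = (-72977 + 93852)*(317/(-378) - 174959) = 20875*(317*(-1/378) - 174959) = 20875*(-317/378 - 174959) = 20875*(-66134819/378) = -1380564346625/378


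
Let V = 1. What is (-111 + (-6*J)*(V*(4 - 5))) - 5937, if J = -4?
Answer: -6072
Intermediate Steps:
(-111 + (-6*J)*(V*(4 - 5))) - 5937 = (-111 + (-6*(-4))*(1*(4 - 5))) - 5937 = (-111 + 24*(1*(-1))) - 5937 = (-111 + 24*(-1)) - 5937 = (-111 - 24) - 5937 = -135 - 5937 = -6072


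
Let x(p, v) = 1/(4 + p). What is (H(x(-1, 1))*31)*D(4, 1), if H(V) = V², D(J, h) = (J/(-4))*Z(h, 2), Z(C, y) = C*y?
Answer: -62/9 ≈ -6.8889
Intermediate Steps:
D(J, h) = -J*h/2 (D(J, h) = (J/(-4))*(h*2) = (J*(-¼))*(2*h) = (-J/4)*(2*h) = -J*h/2)
(H(x(-1, 1))*31)*D(4, 1) = ((1/(4 - 1))²*31)*(-½*4*1) = ((1/3)²*31)*(-2) = ((⅓)²*31)*(-2) = ((⅑)*31)*(-2) = (31/9)*(-2) = -62/9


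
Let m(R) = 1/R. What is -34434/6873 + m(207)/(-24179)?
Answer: -57448000625/11466576423 ≈ -5.0100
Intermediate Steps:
-34434/6873 + m(207)/(-24179) = -34434/6873 + 1/(207*(-24179)) = -34434*1/6873 + (1/207)*(-1/24179) = -11478/2291 - 1/5005053 = -57448000625/11466576423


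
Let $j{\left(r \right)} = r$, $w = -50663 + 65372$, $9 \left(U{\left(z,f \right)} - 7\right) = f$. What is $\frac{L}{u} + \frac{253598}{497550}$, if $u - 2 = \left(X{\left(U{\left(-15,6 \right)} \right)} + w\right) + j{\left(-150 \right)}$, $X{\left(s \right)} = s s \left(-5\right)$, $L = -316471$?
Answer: $- \frac{692289158429}{31943705100} \approx -21.672$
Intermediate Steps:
$U{\left(z,f \right)} = 7 + \frac{f}{9}$
$X{\left(s \right)} = - 5 s^{2}$ ($X{\left(s \right)} = s^{2} \left(-5\right) = - 5 s^{2}$)
$w = 14709$
$u = \frac{128404}{9}$ ($u = 2 + \left(\left(- 5 \left(7 + \frac{1}{9} \cdot 6\right)^{2} + 14709\right) - 150\right) = 2 + \left(\left(- 5 \left(7 + \frac{2}{3}\right)^{2} + 14709\right) - 150\right) = 2 + \left(\left(- 5 \left(\frac{23}{3}\right)^{2} + 14709\right) - 150\right) = 2 + \left(\left(\left(-5\right) \frac{529}{9} + 14709\right) - 150\right) = 2 + \left(\left(- \frac{2645}{9} + 14709\right) - 150\right) = 2 + \left(\frac{129736}{9} - 150\right) = 2 + \frac{128386}{9} = \frac{128404}{9} \approx 14267.0$)
$\frac{L}{u} + \frac{253598}{497550} = - \frac{316471}{\frac{128404}{9}} + \frac{253598}{497550} = \left(-316471\right) \frac{9}{128404} + 253598 \cdot \frac{1}{497550} = - \frac{2848239}{128404} + \frac{126799}{248775} = - \frac{692289158429}{31943705100}$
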